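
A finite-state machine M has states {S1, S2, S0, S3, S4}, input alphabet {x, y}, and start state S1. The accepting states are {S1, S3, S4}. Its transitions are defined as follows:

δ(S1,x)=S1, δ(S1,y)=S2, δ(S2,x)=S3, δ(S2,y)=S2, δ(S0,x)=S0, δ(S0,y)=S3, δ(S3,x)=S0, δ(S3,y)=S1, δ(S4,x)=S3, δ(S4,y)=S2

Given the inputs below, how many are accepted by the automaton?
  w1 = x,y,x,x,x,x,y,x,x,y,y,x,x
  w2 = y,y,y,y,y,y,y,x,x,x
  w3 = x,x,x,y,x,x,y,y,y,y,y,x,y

2

w1:
  start at S1
  read 'x': S1 → S1
  read 'y': S1 → S2
  read 'x': S2 → S3
  read 'x': S3 → S0
  read 'x': S0 → S0
  read 'x': S0 → S0
  read 'y': S0 → S3
  read 'x': S3 → S0
  read 'x': S0 → S0
  read 'y': S0 → S3
  read 'y': S3 → S1
  read 'x': S1 → S1
  read 'x': S1 → S1
  end S1, accepted
w2:
  start at S1
  read 'y': S1 → S2
  read 'y': S2 → S2
  read 'y': S2 → S2
  read 'y': S2 → S2
  read 'y': S2 → S2
  read 'y': S2 → S2
  read 'y': S2 → S2
  read 'x': S2 → S3
  read 'x': S3 → S0
  read 'x': S0 → S0
  end S0, rejected
w3:
  start at S1
  read 'x': S1 → S1
  read 'x': S1 → S1
  read 'x': S1 → S1
  read 'y': S1 → S2
  read 'x': S2 → S3
  read 'x': S3 → S0
  read 'y': S0 → S3
  read 'y': S3 → S1
  read 'y': S1 → S2
  read 'y': S2 → S2
  read 'y': S2 → S2
  read 'x': S2 → S3
  read 'y': S3 → S1
  end S1, accepted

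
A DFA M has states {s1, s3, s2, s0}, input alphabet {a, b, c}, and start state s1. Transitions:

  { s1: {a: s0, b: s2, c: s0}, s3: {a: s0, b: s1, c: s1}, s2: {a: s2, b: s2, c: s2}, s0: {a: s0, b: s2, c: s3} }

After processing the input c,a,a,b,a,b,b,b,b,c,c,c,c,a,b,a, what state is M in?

s2

start at s1
read 'c': s1 → s0
read 'a': s0 → s0
read 'a': s0 → s0
read 'b': s0 → s2
read 'a': s2 → s2
read 'b': s2 → s2
read 'b': s2 → s2
read 'b': s2 → s2
read 'b': s2 → s2
read 'c': s2 → s2
read 'c': s2 → s2
read 'c': s2 → s2
read 'c': s2 → s2
read 'a': s2 → s2
read 'b': s2 → s2
read 'a': s2 → s2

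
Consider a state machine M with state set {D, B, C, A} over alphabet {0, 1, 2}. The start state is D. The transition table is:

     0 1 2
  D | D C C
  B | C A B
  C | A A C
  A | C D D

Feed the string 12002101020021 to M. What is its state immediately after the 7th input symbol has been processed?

Trace: D -1-> C -2-> C -0-> A -0-> C -2-> C -1-> A -0-> C
After 7 symbols: C.

C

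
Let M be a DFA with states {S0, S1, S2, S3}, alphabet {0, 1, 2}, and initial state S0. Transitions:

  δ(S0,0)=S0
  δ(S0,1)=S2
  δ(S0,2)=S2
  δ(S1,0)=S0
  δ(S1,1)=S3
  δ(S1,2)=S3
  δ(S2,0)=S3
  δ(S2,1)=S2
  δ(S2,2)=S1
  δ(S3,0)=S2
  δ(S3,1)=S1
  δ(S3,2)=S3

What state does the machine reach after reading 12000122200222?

S3

S0 → S2 → S1 → S0 → S0 → S0 → S2 → S1 → S3 → S3 → S2 → S3 → S3 → S3 → S3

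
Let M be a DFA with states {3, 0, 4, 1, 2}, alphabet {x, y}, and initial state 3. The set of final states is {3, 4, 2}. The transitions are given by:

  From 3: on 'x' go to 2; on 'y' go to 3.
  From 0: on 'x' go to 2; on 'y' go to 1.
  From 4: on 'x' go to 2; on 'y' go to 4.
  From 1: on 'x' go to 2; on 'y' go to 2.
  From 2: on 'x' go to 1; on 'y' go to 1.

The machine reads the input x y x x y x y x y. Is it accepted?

start at 3
read 'x': 3 → 2
read 'y': 2 → 1
read 'x': 1 → 2
read 'x': 2 → 1
read 'y': 1 → 2
read 'x': 2 → 1
read 'y': 1 → 2
read 'x': 2 → 1
read 'y': 1 → 2
End state 2 is accepting.

Yes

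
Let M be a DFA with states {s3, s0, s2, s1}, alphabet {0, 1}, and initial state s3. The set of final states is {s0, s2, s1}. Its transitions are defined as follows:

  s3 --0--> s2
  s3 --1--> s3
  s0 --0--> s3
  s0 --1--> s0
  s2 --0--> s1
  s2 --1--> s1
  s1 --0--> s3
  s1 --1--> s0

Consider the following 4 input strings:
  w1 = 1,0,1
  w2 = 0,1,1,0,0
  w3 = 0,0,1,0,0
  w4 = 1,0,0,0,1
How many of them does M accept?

w1: Trace: s3 -1-> s3 -0-> s2 -1-> s1  → end s1, accepted
w2: Trace: s3 -0-> s2 -1-> s1 -1-> s0 -0-> s3 -0-> s2  → end s2, accepted
w3: Trace: s3 -0-> s2 -0-> s1 -1-> s0 -0-> s3 -0-> s2  → end s2, accepted
w4: Trace: s3 -1-> s3 -0-> s2 -0-> s1 -0-> s3 -1-> s3  → end s3, rejected

3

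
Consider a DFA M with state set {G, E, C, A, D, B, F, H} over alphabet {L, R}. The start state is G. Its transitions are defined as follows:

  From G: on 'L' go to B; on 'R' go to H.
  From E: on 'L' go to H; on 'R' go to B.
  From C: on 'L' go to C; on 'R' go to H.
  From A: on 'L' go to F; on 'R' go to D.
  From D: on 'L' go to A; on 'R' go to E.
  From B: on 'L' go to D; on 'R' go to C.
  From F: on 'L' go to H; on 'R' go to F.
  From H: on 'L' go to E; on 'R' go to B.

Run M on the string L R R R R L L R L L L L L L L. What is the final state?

E

Trace: G -L-> B -R-> C -R-> H -R-> B -R-> C -L-> C -L-> C -R-> H -L-> E -L-> H -L-> E -L-> H -L-> E -L-> H -L-> E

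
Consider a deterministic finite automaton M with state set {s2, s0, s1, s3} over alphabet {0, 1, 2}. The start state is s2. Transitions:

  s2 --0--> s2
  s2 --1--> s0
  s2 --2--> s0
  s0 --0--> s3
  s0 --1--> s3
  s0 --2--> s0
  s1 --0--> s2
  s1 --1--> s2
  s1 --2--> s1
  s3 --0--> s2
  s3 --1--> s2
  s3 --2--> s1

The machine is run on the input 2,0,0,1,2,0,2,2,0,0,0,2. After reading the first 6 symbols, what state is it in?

s3

s2 → s0 → s3 → s2 → s0 → s0 → s3
After 6 symbols: s3.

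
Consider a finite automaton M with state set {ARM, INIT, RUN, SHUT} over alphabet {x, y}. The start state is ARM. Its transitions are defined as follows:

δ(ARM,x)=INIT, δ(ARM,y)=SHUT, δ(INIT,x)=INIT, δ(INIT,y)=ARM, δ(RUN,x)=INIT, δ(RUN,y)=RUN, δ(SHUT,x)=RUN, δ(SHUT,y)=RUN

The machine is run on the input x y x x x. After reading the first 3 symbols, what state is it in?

INIT

Trace: ARM -x-> INIT -y-> ARM -x-> INIT
After 3 symbols: INIT.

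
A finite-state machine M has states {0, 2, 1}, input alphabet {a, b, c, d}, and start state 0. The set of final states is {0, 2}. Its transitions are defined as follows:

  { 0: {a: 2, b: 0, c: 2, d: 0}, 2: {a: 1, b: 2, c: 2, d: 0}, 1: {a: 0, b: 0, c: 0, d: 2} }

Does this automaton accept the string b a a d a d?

start at 0
read 'b': 0 → 0
read 'a': 0 → 2
read 'a': 2 → 1
read 'd': 1 → 2
read 'a': 2 → 1
read 'd': 1 → 2
End state 2 is accepting.

Yes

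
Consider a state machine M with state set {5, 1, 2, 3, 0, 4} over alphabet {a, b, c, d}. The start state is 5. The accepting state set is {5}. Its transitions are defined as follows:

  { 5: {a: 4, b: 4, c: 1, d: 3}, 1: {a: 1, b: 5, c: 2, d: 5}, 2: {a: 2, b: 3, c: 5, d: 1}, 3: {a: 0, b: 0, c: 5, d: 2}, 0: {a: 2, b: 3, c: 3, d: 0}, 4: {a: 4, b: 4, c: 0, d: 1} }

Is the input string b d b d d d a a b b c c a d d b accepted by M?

5 → 4 → 1 → 5 → 3 → 2 → 1 → 1 → 1 → 5 → 4 → 0 → 3 → 0 → 0 → 0 → 3
End state 3 is not accepting.

No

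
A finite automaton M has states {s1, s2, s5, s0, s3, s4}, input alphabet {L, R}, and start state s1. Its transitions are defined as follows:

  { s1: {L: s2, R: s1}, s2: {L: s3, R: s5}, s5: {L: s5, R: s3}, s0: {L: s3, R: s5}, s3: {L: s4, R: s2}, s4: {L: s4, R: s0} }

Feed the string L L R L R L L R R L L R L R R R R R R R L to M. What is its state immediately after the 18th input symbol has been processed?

start at s1
read 'L': s1 → s2
read 'L': s2 → s3
read 'R': s3 → s2
read 'L': s2 → s3
read 'R': s3 → s2
read 'L': s2 → s3
read 'L': s3 → s4
read 'R': s4 → s0
read 'R': s0 → s5
read 'L': s5 → s5
read 'L': s5 → s5
read 'R': s5 → s3
read 'L': s3 → s4
read 'R': s4 → s0
read 'R': s0 → s5
read 'R': s5 → s3
read 'R': s3 → s2
read 'R': s2 → s5
After 18 symbols: s5.

s5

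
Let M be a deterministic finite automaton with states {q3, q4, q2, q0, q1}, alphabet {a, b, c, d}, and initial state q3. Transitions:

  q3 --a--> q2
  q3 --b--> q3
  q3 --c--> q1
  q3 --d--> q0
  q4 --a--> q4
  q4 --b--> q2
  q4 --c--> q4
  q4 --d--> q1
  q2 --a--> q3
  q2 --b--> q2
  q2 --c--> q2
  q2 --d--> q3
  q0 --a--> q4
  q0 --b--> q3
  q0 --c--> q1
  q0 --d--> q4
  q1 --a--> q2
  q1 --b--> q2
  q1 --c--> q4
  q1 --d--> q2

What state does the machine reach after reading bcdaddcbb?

q3 → q3 → q1 → q2 → q3 → q0 → q4 → q4 → q2 → q2

q2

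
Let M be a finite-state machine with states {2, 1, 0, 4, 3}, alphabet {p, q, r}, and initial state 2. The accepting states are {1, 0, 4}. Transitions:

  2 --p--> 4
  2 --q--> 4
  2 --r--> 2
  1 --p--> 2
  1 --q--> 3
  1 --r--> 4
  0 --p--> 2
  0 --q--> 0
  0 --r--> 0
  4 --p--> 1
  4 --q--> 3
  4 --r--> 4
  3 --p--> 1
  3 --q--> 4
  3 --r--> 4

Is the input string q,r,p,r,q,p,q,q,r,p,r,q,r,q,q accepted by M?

Trace: 2 -q-> 4 -r-> 4 -p-> 1 -r-> 4 -q-> 3 -p-> 1 -q-> 3 -q-> 4 -r-> 4 -p-> 1 -r-> 4 -q-> 3 -r-> 4 -q-> 3 -q-> 4
End state 4 is accepting.

Yes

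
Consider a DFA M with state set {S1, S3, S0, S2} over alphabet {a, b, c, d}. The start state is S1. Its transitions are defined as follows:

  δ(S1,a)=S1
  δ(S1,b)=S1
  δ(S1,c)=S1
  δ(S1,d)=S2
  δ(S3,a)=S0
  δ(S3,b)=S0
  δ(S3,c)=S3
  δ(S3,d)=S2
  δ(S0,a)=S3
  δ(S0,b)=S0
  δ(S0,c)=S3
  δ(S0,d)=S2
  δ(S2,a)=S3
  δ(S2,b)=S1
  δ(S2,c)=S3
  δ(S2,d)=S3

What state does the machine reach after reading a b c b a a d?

S2

start at S1
read 'a': S1 → S1
read 'b': S1 → S1
read 'c': S1 → S1
read 'b': S1 → S1
read 'a': S1 → S1
read 'a': S1 → S1
read 'd': S1 → S2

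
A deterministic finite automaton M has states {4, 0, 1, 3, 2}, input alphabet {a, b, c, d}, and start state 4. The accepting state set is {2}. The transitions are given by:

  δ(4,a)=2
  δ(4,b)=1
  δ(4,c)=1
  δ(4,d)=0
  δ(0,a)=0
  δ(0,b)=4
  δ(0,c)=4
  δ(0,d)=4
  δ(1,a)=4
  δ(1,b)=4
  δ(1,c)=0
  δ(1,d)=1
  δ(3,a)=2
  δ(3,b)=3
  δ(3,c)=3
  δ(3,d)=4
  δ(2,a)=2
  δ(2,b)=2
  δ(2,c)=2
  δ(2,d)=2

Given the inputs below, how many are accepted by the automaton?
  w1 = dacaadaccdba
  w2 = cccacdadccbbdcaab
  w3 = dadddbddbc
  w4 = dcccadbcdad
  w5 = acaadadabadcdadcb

w1: 4 → 0 → 0 → 4 → 2 → 2 → 2 → 2 → 2 → 2 → 2 → 2 → 2  → end 2, accepted
w2: 4 → 1 → 0 → 4 → 2 → 2 → 2 → 2 → 2 → 2 → 2 → 2 → 2 → 2 → 2 → 2 → 2 → 2  → end 2, accepted
w3: 4 → 0 → 0 → 4 → 0 → 4 → 1 → 1 → 1 → 4 → 1  → end 1, rejected
w4: 4 → 0 → 4 → 1 → 0 → 0 → 4 → 1 → 0 → 4 → 2 → 2  → end 2, accepted
w5: 4 → 2 → 2 → 2 → 2 → 2 → 2 → 2 → 2 → 2 → 2 → 2 → 2 → 2 → 2 → 2 → 2 → 2  → end 2, accepted

4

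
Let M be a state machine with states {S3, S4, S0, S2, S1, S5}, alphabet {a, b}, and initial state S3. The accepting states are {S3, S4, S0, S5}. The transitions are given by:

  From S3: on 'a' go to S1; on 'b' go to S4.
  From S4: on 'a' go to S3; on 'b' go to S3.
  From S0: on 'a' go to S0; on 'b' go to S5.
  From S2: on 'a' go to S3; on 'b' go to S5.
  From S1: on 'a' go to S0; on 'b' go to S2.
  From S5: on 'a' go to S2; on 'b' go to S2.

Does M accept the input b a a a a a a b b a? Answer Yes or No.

start at S3
read 'b': S3 → S4
read 'a': S4 → S3
read 'a': S3 → S1
read 'a': S1 → S0
read 'a': S0 → S0
read 'a': S0 → S0
read 'a': S0 → S0
read 'b': S0 → S5
read 'b': S5 → S2
read 'a': S2 → S3
End state S3 is accepting.

Yes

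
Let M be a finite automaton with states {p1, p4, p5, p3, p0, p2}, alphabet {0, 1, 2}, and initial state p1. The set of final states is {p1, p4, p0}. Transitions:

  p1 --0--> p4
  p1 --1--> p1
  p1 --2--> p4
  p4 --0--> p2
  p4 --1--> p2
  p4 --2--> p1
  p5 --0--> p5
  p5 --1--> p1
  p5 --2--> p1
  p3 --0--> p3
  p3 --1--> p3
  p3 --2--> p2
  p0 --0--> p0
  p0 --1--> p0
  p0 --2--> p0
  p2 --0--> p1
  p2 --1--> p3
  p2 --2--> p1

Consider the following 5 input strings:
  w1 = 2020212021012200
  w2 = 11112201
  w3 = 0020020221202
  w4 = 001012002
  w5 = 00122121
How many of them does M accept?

w1: Trace: p1 -2-> p4 -0-> p2 -2-> p1 -0-> p4 -2-> p1 -1-> p1 -2-> p4 -0-> p2 -2-> p1 -1-> p1 -0-> p4 -1-> p2 -2-> p1 -2-> p4 -0-> p2 -0-> p1  → end p1, accepted
w2: Trace: p1 -1-> p1 -1-> p1 -1-> p1 -1-> p1 -2-> p4 -2-> p1 -0-> p4 -1-> p2  → end p2, rejected
w3: Trace: p1 -0-> p4 -0-> p2 -2-> p1 -0-> p4 -0-> p2 -2-> p1 -0-> p4 -2-> p1 -2-> p4 -1-> p2 -2-> p1 -0-> p4 -2-> p1  → end p1, accepted
w4: Trace: p1 -0-> p4 -0-> p2 -1-> p3 -0-> p3 -1-> p3 -2-> p2 -0-> p1 -0-> p4 -2-> p1  → end p1, accepted
w5: Trace: p1 -0-> p4 -0-> p2 -1-> p3 -2-> p2 -2-> p1 -1-> p1 -2-> p4 -1-> p2  → end p2, rejected

3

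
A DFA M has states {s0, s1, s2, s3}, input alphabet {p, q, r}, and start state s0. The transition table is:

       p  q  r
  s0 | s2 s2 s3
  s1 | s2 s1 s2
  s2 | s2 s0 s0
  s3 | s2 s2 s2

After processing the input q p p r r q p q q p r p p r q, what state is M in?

start at s0
read 'q': s0 → s2
read 'p': s2 → s2
read 'p': s2 → s2
read 'r': s2 → s0
read 'r': s0 → s3
read 'q': s3 → s2
read 'p': s2 → s2
read 'q': s2 → s0
read 'q': s0 → s2
read 'p': s2 → s2
read 'r': s2 → s0
read 'p': s0 → s2
read 'p': s2 → s2
read 'r': s2 → s0
read 'q': s0 → s2

s2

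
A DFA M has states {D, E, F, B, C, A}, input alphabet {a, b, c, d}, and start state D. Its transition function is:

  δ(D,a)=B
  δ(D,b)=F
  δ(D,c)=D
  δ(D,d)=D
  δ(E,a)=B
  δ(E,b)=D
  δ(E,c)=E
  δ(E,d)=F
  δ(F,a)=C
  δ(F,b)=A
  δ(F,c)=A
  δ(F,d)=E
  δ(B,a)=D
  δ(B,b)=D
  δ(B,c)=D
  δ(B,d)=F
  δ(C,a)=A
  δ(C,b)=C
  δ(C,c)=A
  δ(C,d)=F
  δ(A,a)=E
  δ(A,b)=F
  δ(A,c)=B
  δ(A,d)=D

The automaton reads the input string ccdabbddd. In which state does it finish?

E

start at D
read 'c': D → D
read 'c': D → D
read 'd': D → D
read 'a': D → B
read 'b': B → D
read 'b': D → F
read 'd': F → E
read 'd': E → F
read 'd': F → E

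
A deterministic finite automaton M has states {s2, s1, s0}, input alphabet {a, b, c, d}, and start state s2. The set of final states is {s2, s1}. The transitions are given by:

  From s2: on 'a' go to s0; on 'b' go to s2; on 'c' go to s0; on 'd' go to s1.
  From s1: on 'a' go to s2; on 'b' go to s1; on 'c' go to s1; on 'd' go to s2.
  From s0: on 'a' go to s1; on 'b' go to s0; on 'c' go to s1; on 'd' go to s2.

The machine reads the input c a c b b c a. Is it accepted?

start at s2
read 'c': s2 → s0
read 'a': s0 → s1
read 'c': s1 → s1
read 'b': s1 → s1
read 'b': s1 → s1
read 'c': s1 → s1
read 'a': s1 → s2
End state s2 is accepting.

Yes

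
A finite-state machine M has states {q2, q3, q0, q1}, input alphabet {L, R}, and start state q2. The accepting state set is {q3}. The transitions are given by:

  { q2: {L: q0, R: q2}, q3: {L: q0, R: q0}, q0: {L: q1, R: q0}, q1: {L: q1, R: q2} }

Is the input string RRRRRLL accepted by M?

No

start at q2
read 'R': q2 → q2
read 'R': q2 → q2
read 'R': q2 → q2
read 'R': q2 → q2
read 'R': q2 → q2
read 'L': q2 → q0
read 'L': q0 → q1
End state q1 is not accepting.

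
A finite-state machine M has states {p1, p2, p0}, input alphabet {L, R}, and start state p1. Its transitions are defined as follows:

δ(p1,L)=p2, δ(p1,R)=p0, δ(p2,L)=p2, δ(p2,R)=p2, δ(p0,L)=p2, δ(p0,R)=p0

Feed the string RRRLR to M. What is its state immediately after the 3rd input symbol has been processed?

Trace: p1 -R-> p0 -R-> p0 -R-> p0
After 3 symbols: p0.

p0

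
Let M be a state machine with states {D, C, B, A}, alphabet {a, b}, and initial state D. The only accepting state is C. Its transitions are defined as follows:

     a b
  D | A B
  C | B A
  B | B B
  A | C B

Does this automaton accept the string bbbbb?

Trace: D -b-> B -b-> B -b-> B -b-> B -b-> B
End state B is not accepting.

No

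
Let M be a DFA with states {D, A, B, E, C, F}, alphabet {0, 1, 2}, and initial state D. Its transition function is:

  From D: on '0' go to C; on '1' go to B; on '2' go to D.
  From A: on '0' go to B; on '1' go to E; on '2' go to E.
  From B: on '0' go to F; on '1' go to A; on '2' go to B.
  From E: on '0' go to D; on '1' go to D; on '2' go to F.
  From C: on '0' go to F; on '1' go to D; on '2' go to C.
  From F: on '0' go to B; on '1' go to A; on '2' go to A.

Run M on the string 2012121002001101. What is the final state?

B

Trace: D -2-> D -0-> C -1-> D -2-> D -1-> B -2-> B -1-> A -0-> B -0-> F -2-> A -0-> B -0-> F -1-> A -1-> E -0-> D -1-> B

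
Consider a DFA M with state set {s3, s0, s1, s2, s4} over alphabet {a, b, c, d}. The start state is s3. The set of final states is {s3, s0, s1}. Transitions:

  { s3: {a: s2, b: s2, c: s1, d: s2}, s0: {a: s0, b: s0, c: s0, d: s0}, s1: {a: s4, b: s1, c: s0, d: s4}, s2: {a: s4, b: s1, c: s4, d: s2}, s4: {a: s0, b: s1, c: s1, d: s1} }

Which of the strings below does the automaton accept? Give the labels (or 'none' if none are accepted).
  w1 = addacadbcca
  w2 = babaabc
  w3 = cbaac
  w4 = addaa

w1, w2, w3, w4

w1: s3 → s2 → s2 → s2 → s4 → s1 → s4 → s1 → s1 → s0 → s0 → s0  → end s0, accepted
w2: s3 → s2 → s4 → s1 → s4 → s0 → s0 → s0  → end s0, accepted
w3: s3 → s1 → s1 → s4 → s0 → s0  → end s0, accepted
w4: s3 → s2 → s2 → s2 → s4 → s0  → end s0, accepted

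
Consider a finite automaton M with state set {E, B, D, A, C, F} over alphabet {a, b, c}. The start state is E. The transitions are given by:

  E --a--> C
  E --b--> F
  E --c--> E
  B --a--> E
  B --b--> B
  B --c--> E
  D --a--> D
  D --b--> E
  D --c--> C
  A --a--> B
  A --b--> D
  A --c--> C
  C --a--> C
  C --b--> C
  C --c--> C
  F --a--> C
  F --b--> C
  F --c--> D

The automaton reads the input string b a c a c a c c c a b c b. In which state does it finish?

Trace: E -b-> F -a-> C -c-> C -a-> C -c-> C -a-> C -c-> C -c-> C -c-> C -a-> C -b-> C -c-> C -b-> C

C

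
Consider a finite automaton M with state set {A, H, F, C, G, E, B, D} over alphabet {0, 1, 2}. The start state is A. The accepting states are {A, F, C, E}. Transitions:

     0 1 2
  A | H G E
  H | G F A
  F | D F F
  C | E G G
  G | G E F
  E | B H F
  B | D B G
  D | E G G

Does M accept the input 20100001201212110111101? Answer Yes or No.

No

A → E → B → B → D → E → B → D → G → F → D → G → F → F → F → F → F → D → G → E → H → F → D → G
End state G is not accepting.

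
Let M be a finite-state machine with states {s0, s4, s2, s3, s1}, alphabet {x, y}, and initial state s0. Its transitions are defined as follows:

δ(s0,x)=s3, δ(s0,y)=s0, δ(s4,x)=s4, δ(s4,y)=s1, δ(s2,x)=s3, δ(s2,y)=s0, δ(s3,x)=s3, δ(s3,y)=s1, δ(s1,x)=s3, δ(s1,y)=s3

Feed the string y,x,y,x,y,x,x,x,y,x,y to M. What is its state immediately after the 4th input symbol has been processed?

s3

start at s0
read 'y': s0 → s0
read 'x': s0 → s3
read 'y': s3 → s1
read 'x': s1 → s3
After 4 symbols: s3.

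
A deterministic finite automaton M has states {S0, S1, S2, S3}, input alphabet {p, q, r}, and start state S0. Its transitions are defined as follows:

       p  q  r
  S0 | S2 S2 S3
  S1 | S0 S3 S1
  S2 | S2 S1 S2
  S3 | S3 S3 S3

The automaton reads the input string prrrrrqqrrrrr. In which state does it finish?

S3

S0 → S2 → S2 → S2 → S2 → S2 → S2 → S1 → S3 → S3 → S3 → S3 → S3 → S3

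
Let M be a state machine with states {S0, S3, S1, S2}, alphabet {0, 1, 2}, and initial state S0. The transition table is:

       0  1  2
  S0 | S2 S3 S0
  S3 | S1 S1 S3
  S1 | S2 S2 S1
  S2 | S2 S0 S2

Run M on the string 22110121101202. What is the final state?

Trace: S0 -2-> S0 -2-> S0 -1-> S3 -1-> S1 -0-> S2 -1-> S0 -2-> S0 -1-> S3 -1-> S1 -0-> S2 -1-> S0 -2-> S0 -0-> S2 -2-> S2

S2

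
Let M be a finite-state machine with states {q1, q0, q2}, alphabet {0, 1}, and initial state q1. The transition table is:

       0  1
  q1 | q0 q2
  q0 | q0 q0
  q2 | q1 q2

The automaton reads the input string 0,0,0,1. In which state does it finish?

q0

q1 → q0 → q0 → q0 → q0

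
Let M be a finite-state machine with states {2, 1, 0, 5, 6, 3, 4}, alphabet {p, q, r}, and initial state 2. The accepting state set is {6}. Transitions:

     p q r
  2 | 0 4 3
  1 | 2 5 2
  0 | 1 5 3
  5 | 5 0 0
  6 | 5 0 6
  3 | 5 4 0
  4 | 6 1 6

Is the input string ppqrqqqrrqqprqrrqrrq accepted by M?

No

start at 2
read 'p': 2 → 0
read 'p': 0 → 1
read 'q': 1 → 5
read 'r': 5 → 0
read 'q': 0 → 5
read 'q': 5 → 0
read 'q': 0 → 5
read 'r': 5 → 0
read 'r': 0 → 3
read 'q': 3 → 4
read 'q': 4 → 1
read 'p': 1 → 2
read 'r': 2 → 3
read 'q': 3 → 4
read 'r': 4 → 6
read 'r': 6 → 6
read 'q': 6 → 0
read 'r': 0 → 3
read 'r': 3 → 0
read 'q': 0 → 5
End state 5 is not accepting.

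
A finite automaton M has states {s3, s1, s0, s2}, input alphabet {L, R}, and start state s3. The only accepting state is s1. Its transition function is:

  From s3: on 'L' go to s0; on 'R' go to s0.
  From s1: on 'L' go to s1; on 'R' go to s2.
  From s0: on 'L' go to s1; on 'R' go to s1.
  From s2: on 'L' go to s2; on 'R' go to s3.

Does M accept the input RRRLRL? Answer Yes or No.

No

s3 → s0 → s1 → s2 → s2 → s3 → s0
End state s0 is not accepting.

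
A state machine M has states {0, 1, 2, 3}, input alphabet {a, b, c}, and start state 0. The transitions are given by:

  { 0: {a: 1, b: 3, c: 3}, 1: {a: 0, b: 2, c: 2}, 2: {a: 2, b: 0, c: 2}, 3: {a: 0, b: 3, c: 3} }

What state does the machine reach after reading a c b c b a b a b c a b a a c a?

2

start at 0
read 'a': 0 → 1
read 'c': 1 → 2
read 'b': 2 → 0
read 'c': 0 → 3
read 'b': 3 → 3
read 'a': 3 → 0
read 'b': 0 → 3
read 'a': 3 → 0
read 'b': 0 → 3
read 'c': 3 → 3
read 'a': 3 → 0
read 'b': 0 → 3
read 'a': 3 → 0
read 'a': 0 → 1
read 'c': 1 → 2
read 'a': 2 → 2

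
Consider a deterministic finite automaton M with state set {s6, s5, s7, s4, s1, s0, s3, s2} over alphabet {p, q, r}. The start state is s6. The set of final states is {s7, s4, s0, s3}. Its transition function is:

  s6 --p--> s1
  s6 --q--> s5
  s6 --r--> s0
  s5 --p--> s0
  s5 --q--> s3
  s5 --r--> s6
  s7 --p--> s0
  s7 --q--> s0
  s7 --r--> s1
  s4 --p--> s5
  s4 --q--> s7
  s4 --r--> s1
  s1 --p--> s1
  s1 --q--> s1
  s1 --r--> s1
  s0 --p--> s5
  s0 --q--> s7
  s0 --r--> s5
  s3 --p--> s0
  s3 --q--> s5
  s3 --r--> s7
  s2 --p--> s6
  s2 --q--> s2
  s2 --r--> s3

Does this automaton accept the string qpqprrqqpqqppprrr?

Trace: s6 -q-> s5 -p-> s0 -q-> s7 -p-> s0 -r-> s5 -r-> s6 -q-> s5 -q-> s3 -p-> s0 -q-> s7 -q-> s0 -p-> s5 -p-> s0 -p-> s5 -r-> s6 -r-> s0 -r-> s5
End state s5 is not accepting.

No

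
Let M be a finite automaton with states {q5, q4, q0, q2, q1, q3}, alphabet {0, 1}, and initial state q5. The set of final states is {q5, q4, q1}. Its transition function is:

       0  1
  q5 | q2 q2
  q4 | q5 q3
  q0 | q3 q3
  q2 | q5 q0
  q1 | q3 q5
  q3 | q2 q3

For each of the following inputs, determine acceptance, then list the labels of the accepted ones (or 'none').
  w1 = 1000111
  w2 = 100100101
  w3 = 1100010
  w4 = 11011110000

w3, w4

w1: Trace: q5 -1-> q2 -0-> q5 -0-> q2 -0-> q5 -1-> q2 -1-> q0 -1-> q3  → end q3, rejected
w2: Trace: q5 -1-> q2 -0-> q5 -0-> q2 -1-> q0 -0-> q3 -0-> q2 -1-> q0 -0-> q3 -1-> q3  → end q3, rejected
w3: Trace: q5 -1-> q2 -1-> q0 -0-> q3 -0-> q2 -0-> q5 -1-> q2 -0-> q5  → end q5, accepted
w4: Trace: q5 -1-> q2 -1-> q0 -0-> q3 -1-> q3 -1-> q3 -1-> q3 -1-> q3 -0-> q2 -0-> q5 -0-> q2 -0-> q5  → end q5, accepted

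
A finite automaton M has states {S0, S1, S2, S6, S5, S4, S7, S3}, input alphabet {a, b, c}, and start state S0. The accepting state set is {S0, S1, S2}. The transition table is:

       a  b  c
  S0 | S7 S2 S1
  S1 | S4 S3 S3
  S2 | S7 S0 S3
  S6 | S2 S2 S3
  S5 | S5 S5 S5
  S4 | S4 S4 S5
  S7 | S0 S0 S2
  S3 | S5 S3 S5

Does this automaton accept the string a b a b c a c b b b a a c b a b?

No

start at S0
read 'a': S0 → S7
read 'b': S7 → S0
read 'a': S0 → S7
read 'b': S7 → S0
read 'c': S0 → S1
read 'a': S1 → S4
read 'c': S4 → S5
read 'b': S5 → S5
read 'b': S5 → S5
read 'b': S5 → S5
read 'a': S5 → S5
read 'a': S5 → S5
read 'c': S5 → S5
read 'b': S5 → S5
read 'a': S5 → S5
read 'b': S5 → S5
End state S5 is not accepting.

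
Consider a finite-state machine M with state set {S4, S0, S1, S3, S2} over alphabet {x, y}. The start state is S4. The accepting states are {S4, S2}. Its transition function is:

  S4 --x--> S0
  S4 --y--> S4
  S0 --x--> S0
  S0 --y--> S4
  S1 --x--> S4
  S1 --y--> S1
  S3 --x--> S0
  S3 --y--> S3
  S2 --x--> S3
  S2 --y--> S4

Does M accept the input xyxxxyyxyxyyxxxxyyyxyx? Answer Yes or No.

Trace: S4 -x-> S0 -y-> S4 -x-> S0 -x-> S0 -x-> S0 -y-> S4 -y-> S4 -x-> S0 -y-> S4 -x-> S0 -y-> S4 -y-> S4 -x-> S0 -x-> S0 -x-> S0 -x-> S0 -y-> S4 -y-> S4 -y-> S4 -x-> S0 -y-> S4 -x-> S0
End state S0 is not accepting.

No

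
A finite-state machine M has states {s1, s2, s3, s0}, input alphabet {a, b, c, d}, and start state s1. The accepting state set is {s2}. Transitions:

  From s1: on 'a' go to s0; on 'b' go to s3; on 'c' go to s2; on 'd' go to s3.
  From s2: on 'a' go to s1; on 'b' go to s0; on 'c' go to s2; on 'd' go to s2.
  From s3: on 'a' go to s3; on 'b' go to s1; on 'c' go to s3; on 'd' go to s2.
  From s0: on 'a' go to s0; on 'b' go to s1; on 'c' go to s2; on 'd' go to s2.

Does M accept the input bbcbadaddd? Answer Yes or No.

start at s1
read 'b': s1 → s3
read 'b': s3 → s1
read 'c': s1 → s2
read 'b': s2 → s0
read 'a': s0 → s0
read 'd': s0 → s2
read 'a': s2 → s1
read 'd': s1 → s3
read 'd': s3 → s2
read 'd': s2 → s2
End state s2 is accepting.

Yes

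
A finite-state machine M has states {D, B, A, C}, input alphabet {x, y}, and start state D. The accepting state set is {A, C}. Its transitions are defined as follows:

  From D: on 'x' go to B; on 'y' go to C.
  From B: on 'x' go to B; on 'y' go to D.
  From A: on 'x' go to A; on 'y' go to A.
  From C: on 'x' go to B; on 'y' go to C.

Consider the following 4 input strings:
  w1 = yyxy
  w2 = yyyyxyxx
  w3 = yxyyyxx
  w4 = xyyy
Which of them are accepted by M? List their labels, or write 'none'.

w4

w1:
  start at D
  read 'y': D → C
  read 'y': C → C
  read 'x': C → B
  read 'y': B → D
  end D, rejected
w2:
  start at D
  read 'y': D → C
  read 'y': C → C
  read 'y': C → C
  read 'y': C → C
  read 'x': C → B
  read 'y': B → D
  read 'x': D → B
  read 'x': B → B
  end B, rejected
w3:
  start at D
  read 'y': D → C
  read 'x': C → B
  read 'y': B → D
  read 'y': D → C
  read 'y': C → C
  read 'x': C → B
  read 'x': B → B
  end B, rejected
w4:
  start at D
  read 'x': D → B
  read 'y': B → D
  read 'y': D → C
  read 'y': C → C
  end C, accepted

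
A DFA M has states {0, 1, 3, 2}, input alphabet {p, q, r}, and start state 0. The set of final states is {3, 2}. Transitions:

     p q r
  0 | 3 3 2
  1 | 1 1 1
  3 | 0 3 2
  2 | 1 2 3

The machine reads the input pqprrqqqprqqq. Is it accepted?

Yes

start at 0
read 'p': 0 → 3
read 'q': 3 → 3
read 'p': 3 → 0
read 'r': 0 → 2
read 'r': 2 → 3
read 'q': 3 → 3
read 'q': 3 → 3
read 'q': 3 → 3
read 'p': 3 → 0
read 'r': 0 → 2
read 'q': 2 → 2
read 'q': 2 → 2
read 'q': 2 → 2
End state 2 is accepting.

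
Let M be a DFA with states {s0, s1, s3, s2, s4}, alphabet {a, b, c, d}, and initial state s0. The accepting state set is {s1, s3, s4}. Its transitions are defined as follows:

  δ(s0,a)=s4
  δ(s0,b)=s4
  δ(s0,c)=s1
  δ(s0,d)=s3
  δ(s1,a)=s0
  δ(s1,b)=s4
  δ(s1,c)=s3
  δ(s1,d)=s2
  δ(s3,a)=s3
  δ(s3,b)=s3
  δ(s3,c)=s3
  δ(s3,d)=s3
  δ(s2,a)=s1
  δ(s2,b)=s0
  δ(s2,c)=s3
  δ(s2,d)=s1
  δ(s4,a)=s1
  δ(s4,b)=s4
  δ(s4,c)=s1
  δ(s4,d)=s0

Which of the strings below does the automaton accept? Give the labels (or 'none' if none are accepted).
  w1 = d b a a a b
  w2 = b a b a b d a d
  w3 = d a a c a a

w1, w3

w1: s0 → s3 → s3 → s3 → s3 → s3 → s3  → end s3, accepted
w2: s0 → s4 → s1 → s4 → s1 → s4 → s0 → s4 → s0  → end s0, rejected
w3: s0 → s3 → s3 → s3 → s3 → s3 → s3  → end s3, accepted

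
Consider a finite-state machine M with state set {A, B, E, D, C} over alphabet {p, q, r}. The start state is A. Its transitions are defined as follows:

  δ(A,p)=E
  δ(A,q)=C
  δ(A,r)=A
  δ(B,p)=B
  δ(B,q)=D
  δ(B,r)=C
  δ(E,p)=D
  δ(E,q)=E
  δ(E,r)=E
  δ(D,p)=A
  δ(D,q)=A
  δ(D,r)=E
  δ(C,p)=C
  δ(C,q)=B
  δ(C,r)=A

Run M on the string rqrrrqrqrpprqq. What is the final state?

Trace: A -r-> A -q-> C -r-> A -r-> A -r-> A -q-> C -r-> A -q-> C -r-> A -p-> E -p-> D -r-> E -q-> E -q-> E

E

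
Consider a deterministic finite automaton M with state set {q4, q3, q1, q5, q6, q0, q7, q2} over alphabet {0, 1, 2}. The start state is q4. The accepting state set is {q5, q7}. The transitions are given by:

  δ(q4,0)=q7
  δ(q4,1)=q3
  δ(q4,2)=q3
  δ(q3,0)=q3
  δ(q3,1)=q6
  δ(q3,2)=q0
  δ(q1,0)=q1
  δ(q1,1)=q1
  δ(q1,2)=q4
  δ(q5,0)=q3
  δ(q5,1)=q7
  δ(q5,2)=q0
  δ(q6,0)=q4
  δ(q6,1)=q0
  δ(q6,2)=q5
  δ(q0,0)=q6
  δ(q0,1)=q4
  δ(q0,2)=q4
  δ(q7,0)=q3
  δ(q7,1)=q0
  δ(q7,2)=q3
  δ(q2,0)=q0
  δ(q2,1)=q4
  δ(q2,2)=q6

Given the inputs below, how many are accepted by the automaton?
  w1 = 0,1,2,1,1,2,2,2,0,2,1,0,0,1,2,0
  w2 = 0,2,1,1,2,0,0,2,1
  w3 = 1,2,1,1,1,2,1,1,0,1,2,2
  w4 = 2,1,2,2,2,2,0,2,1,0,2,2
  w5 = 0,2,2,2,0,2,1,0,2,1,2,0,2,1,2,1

w1:
  start at q4
  read '0': q4 → q7
  read '1': q7 → q0
  read '2': q0 → q4
  read '1': q4 → q3
  read '1': q3 → q6
  read '2': q6 → q5
  read '2': q5 → q0
  read '2': q0 → q4
  read '0': q4 → q7
  read '2': q7 → q3
  read '1': q3 → q6
  read '0': q6 → q4
  read '0': q4 → q7
  read '1': q7 → q0
  read '2': q0 → q4
  read '0': q4 → q7
  end q7, accepted
w2:
  start at q4
  read '0': q4 → q7
  read '2': q7 → q3
  read '1': q3 → q6
  read '1': q6 → q0
  read '2': q0 → q4
  read '0': q4 → q7
  read '0': q7 → q3
  read '2': q3 → q0
  read '1': q0 → q4
  end q4, rejected
w3:
  start at q4
  read '1': q4 → q3
  read '2': q3 → q0
  read '1': q0 → q4
  read '1': q4 → q3
  read '1': q3 → q6
  read '2': q6 → q5
  read '1': q5 → q7
  read '1': q7 → q0
  read '0': q0 → q6
  read '1': q6 → q0
  read '2': q0 → q4
  read '2': q4 → q3
  end q3, rejected
w4:
  start at q4
  read '2': q4 → q3
  read '1': q3 → q6
  read '2': q6 → q5
  read '2': q5 → q0
  read '2': q0 → q4
  read '2': q4 → q3
  read '0': q3 → q3
  read '2': q3 → q0
  read '1': q0 → q4
  read '0': q4 → q7
  read '2': q7 → q3
  read '2': q3 → q0
  end q0, rejected
w5:
  start at q4
  read '0': q4 → q7
  read '2': q7 → q3
  read '2': q3 → q0
  read '2': q0 → q4
  read '0': q4 → q7
  read '2': q7 → q3
  read '1': q3 → q6
  read '0': q6 → q4
  read '2': q4 → q3
  read '1': q3 → q6
  read '2': q6 → q5
  read '0': q5 → q3
  read '2': q3 → q0
  read '1': q0 → q4
  read '2': q4 → q3
  read '1': q3 → q6
  end q6, rejected

1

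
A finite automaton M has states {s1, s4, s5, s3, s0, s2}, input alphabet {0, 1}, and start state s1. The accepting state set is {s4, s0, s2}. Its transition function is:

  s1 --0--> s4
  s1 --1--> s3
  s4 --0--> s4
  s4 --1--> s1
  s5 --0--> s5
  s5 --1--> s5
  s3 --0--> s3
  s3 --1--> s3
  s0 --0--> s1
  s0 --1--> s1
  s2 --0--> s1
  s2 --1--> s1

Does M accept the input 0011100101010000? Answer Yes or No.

No

Trace: s1 -0-> s4 -0-> s4 -1-> s1 -1-> s3 -1-> s3 -0-> s3 -0-> s3 -1-> s3 -0-> s3 -1-> s3 -0-> s3 -1-> s3 -0-> s3 -0-> s3 -0-> s3 -0-> s3
End state s3 is not accepting.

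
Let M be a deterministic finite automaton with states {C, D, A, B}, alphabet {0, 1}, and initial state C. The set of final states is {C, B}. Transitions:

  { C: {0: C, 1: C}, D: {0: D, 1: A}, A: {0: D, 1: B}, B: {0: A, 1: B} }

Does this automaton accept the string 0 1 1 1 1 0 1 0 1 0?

Yes

Trace: C -0-> C -1-> C -1-> C -1-> C -1-> C -0-> C -1-> C -0-> C -1-> C -0-> C
End state C is accepting.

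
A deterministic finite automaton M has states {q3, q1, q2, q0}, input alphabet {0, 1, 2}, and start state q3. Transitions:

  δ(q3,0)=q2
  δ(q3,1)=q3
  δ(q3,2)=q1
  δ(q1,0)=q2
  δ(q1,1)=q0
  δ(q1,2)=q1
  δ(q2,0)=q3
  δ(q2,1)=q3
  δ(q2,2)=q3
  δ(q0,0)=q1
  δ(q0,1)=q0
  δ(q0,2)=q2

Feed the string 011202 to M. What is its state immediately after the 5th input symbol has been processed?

q2

start at q3
read '0': q3 → q2
read '1': q2 → q3
read '1': q3 → q3
read '2': q3 → q1
read '0': q1 → q2
After 5 symbols: q2.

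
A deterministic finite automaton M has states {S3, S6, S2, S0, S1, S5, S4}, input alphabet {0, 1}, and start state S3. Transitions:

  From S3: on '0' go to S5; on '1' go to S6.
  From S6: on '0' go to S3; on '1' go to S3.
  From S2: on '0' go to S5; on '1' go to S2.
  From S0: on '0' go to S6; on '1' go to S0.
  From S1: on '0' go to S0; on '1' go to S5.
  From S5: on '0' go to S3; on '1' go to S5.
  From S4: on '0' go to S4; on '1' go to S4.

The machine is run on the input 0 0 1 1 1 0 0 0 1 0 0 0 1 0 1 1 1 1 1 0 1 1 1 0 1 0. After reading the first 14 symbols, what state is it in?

S3

S3 → S5 → S3 → S6 → S3 → S6 → S3 → S5 → S3 → S6 → S3 → S5 → S3 → S6 → S3
After 14 symbols: S3.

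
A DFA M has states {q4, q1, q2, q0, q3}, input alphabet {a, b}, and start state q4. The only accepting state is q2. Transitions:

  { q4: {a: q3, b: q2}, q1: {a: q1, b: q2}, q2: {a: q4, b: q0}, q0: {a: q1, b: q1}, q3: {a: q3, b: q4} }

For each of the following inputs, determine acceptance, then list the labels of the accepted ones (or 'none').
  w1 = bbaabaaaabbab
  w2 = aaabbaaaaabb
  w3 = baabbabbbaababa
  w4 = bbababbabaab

w1: Trace: q4 -b-> q2 -b-> q0 -a-> q1 -a-> q1 -b-> q2 -a-> q4 -a-> q3 -a-> q3 -a-> q3 -b-> q4 -b-> q2 -a-> q4 -b-> q2  → end q2, accepted
w2: Trace: q4 -a-> q3 -a-> q3 -a-> q3 -b-> q4 -b-> q2 -a-> q4 -a-> q3 -a-> q3 -a-> q3 -a-> q3 -b-> q4 -b-> q2  → end q2, accepted
w3: Trace: q4 -b-> q2 -a-> q4 -a-> q3 -b-> q4 -b-> q2 -a-> q4 -b-> q2 -b-> q0 -b-> q1 -a-> q1 -a-> q1 -b-> q2 -a-> q4 -b-> q2 -a-> q4  → end q4, rejected
w4: Trace: q4 -b-> q2 -b-> q0 -a-> q1 -b-> q2 -a-> q4 -b-> q2 -b-> q0 -a-> q1 -b-> q2 -a-> q4 -a-> q3 -b-> q4  → end q4, rejected

w1, w2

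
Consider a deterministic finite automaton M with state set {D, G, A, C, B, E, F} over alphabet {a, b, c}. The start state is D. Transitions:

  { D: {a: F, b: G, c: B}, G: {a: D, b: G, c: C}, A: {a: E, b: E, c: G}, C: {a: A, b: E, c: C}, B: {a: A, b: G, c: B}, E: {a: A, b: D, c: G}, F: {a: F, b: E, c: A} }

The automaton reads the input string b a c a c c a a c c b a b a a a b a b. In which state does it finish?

E

D → G → D → B → A → G → C → A → E → G → C → E → A → E → A → E → A → E → A → E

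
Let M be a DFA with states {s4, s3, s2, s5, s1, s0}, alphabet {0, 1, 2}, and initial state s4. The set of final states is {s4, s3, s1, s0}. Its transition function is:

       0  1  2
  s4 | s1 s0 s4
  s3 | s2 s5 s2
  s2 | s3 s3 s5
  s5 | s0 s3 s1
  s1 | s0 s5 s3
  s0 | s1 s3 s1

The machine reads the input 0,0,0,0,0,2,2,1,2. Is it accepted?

start at s4
read '0': s4 → s1
read '0': s1 → s0
read '0': s0 → s1
read '0': s1 → s0
read '0': s0 → s1
read '2': s1 → s3
read '2': s3 → s2
read '1': s2 → s3
read '2': s3 → s2
End state s2 is not accepting.

No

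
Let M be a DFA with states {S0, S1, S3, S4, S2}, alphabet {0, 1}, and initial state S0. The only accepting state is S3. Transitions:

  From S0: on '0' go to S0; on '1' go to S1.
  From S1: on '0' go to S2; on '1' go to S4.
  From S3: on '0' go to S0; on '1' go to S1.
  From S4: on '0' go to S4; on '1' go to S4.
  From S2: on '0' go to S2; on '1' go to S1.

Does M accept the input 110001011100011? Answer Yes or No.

S0 → S1 → S4 → S4 → S4 → S4 → S4 → S4 → S4 → S4 → S4 → S4 → S4 → S4 → S4 → S4
End state S4 is not accepting.

No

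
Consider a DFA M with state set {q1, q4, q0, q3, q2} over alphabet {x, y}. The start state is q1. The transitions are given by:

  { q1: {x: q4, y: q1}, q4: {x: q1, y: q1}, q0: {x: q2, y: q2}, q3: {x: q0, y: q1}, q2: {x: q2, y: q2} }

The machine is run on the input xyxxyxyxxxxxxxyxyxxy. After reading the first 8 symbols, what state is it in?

q4

Trace: q1 -x-> q4 -y-> q1 -x-> q4 -x-> q1 -y-> q1 -x-> q4 -y-> q1 -x-> q4
After 8 symbols: q4.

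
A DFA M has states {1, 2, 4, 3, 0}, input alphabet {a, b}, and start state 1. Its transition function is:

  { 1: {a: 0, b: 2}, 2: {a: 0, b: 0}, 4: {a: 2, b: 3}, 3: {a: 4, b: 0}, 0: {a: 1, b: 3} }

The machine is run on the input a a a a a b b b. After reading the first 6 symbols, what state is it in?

3

1 → 0 → 1 → 0 → 1 → 0 → 3
After 6 symbols: 3.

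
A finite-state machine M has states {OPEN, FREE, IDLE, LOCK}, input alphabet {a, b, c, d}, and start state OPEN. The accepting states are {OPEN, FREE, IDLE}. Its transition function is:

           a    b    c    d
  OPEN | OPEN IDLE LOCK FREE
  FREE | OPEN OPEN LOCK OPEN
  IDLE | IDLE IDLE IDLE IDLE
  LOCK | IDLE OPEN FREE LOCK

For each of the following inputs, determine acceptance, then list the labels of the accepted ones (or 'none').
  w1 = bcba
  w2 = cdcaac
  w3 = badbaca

w1:
  start at OPEN
  read 'b': OPEN → IDLE
  read 'c': IDLE → IDLE
  read 'b': IDLE → IDLE
  read 'a': IDLE → IDLE
  end IDLE, accepted
w2:
  start at OPEN
  read 'c': OPEN → LOCK
  read 'd': LOCK → LOCK
  read 'c': LOCK → FREE
  read 'a': FREE → OPEN
  read 'a': OPEN → OPEN
  read 'c': OPEN → LOCK
  end LOCK, rejected
w3:
  start at OPEN
  read 'b': OPEN → IDLE
  read 'a': IDLE → IDLE
  read 'd': IDLE → IDLE
  read 'b': IDLE → IDLE
  read 'a': IDLE → IDLE
  read 'c': IDLE → IDLE
  read 'a': IDLE → IDLE
  end IDLE, accepted

w1, w3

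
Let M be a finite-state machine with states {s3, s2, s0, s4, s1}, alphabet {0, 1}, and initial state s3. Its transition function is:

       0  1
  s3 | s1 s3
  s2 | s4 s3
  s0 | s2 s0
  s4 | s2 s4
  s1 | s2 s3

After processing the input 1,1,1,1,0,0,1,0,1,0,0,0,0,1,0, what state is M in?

s1

start at s3
read '1': s3 → s3
read '1': s3 → s3
read '1': s3 → s3
read '1': s3 → s3
read '0': s3 → s1
read '0': s1 → s2
read '1': s2 → s3
read '0': s3 → s1
read '1': s1 → s3
read '0': s3 → s1
read '0': s1 → s2
read '0': s2 → s4
read '0': s4 → s2
read '1': s2 → s3
read '0': s3 → s1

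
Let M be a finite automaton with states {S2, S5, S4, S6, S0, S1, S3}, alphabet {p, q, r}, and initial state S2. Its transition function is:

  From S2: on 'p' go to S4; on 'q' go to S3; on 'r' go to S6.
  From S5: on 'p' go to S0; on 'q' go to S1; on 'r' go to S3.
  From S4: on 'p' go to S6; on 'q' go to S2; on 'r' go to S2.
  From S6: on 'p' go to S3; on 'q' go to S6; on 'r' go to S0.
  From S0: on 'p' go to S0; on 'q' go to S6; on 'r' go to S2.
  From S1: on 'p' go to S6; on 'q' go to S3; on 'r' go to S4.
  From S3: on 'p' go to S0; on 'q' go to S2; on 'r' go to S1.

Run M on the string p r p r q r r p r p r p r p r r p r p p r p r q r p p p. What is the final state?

S0

start at S2
read 'p': S2 → S4
read 'r': S4 → S2
read 'p': S2 → S4
read 'r': S4 → S2
read 'q': S2 → S3
read 'r': S3 → S1
read 'r': S1 → S4
read 'p': S4 → S6
read 'r': S6 → S0
read 'p': S0 → S0
read 'r': S0 → S2
read 'p': S2 → S4
read 'r': S4 → S2
read 'p': S2 → S4
read 'r': S4 → S2
read 'r': S2 → S6
read 'p': S6 → S3
read 'r': S3 → S1
read 'p': S1 → S6
read 'p': S6 → S3
read 'r': S3 → S1
read 'p': S1 → S6
read 'r': S6 → S0
read 'q': S0 → S6
read 'r': S6 → S0
read 'p': S0 → S0
read 'p': S0 → S0
read 'p': S0 → S0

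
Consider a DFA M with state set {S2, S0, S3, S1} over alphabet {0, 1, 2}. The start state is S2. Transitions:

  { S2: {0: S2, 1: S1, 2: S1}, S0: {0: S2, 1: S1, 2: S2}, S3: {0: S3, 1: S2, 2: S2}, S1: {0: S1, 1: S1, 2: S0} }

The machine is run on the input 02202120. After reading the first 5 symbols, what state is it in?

start at S2
read '0': S2 → S2
read '2': S2 → S1
read '2': S1 → S0
read '0': S0 → S2
read '2': S2 → S1
After 5 symbols: S1.

S1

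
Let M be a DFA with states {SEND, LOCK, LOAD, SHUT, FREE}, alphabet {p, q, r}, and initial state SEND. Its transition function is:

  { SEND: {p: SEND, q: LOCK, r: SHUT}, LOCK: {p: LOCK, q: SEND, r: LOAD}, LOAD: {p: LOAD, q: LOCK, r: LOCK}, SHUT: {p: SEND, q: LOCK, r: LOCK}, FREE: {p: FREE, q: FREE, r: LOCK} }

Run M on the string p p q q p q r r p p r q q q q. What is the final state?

start at SEND
read 'p': SEND → SEND
read 'p': SEND → SEND
read 'q': SEND → LOCK
read 'q': LOCK → SEND
read 'p': SEND → SEND
read 'q': SEND → LOCK
read 'r': LOCK → LOAD
read 'r': LOAD → LOCK
read 'p': LOCK → LOCK
read 'p': LOCK → LOCK
read 'r': LOCK → LOAD
read 'q': LOAD → LOCK
read 'q': LOCK → SEND
read 'q': SEND → LOCK
read 'q': LOCK → SEND

SEND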